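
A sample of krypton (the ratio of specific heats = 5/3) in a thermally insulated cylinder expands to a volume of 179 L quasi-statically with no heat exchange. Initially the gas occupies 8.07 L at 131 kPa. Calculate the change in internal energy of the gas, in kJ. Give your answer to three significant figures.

P₂ = P₁(V₁/V₂)^γ = 131×(8.07/179)^(5/3) = 0.7481 kPa.
For a reversible adiabat, W_by_gas = (P₁V₁ − P₂V₂)/(γ−1).
W_by = (131000×0.00807 − 748.1×0.179) / (2/3) = 1385 J.
Q = 0 ⇒ ΔU = −W_by = -1385 J.

ΔU ≈ -1.38 kJ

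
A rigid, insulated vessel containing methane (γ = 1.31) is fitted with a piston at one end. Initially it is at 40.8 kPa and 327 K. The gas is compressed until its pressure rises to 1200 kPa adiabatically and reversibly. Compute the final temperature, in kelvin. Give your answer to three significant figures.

Along an adiabat T P^((1−γ)/γ) is constant, so T₂ = T₁ (P₂/P₁)^((γ−1)/γ).
T₂ = 327 × (1200/40.8)^(0.237) = 727.9 K.

T₂ ≈ 728 K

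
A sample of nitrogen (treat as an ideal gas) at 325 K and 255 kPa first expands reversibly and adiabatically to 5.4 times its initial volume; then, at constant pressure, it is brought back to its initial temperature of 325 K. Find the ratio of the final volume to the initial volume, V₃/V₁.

V₃/V₁ ≈ 10.6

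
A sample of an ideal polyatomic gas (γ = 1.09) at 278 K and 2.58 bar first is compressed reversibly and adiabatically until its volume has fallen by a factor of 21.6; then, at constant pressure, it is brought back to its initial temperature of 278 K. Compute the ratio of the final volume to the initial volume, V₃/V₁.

V₃/V₁ ≈ 0.0351

Adiabatic step: V₂/V₁ = 0.0463; T₂ = T₁·21.6^(0.09) = 366.6 K.
Isobaric step: V₃/V₂ = T₃/T₂ = 278/366.6.
V₃/V₁ = (V₂/V₁)(V₃/V₂) = 0.0463 × (278/366.6) = 0.03511.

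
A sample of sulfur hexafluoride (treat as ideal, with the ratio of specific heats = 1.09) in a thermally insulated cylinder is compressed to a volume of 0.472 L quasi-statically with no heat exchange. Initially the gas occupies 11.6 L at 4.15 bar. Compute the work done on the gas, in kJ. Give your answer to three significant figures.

P₂ = P₁(V₁/V₂)^γ = 4.15×(11.6/0.472)^(1.09) = 136.1 bar.
For a reversible adiabat, W_by_gas = (P₁V₁ − P₂V₂)/(γ−1).
W_by = (415000×0.0116 − 1.361×10^7×0.000472) / (0.09) = -17860 J.
W_on_gas = −W_by = 17860 J.

W ≈ 17.9 kJ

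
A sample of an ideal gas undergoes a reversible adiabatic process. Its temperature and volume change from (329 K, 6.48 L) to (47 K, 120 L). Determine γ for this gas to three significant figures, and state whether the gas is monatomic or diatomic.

TV^(γ−1) = const ⇒ γ − 1 = ln(T₂/T₁) / ln(V₁/V₂).
γ = 1 + ln(47/329) / ln(6.48/120) = 1.667.
γ ≈ 1.67 is close to 5/3, so the gas is monatomic.

γ ≈ 1.67; monatomic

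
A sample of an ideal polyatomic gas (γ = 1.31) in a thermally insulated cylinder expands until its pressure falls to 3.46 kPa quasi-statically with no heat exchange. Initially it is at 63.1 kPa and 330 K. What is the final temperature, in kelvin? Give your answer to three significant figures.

T₂ ≈ 166 K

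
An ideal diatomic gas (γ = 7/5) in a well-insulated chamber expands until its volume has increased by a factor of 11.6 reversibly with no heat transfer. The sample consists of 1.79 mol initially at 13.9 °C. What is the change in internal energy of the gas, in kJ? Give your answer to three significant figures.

Adiabatic: T₁V₁^(γ−1) = T₂V₂^(γ−1) ⇒ T₂ = T₁ (V₁/V₂)^(γ−1).
T₁ = 13.9 °C = 287 K.
T₂ = 287 × (1/11.6)^(2/5) = 107.7 K.
Q = 0, so ΔU = W_on_gas = nCᵥΔT with Cᵥ = R/(γ−1) = 20.79 J/(mol·K).
ΔU = 1.79 × 20.79 × (107.7 − 287) = -6673 J.

ΔU ≈ -6.67 kJ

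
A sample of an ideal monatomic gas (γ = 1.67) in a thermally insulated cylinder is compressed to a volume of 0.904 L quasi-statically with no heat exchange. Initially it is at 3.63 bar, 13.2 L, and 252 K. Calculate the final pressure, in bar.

Since PV^γ is constant along a reversible adiabat, P₂ = P₁ (V₁/V₂)^γ.
P₂ = 3.63 × (13.2/0.904)^(1.67) = 319.5 bar.

P₂ ≈ 319 bar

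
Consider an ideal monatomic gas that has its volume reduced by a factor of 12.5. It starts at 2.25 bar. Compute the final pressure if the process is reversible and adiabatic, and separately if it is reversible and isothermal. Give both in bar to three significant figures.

adiabatic: 151 bar; isothermal: 28.1 bar

For a monatomic ideal gas γ = 5/3.
Isothermal: P₂ = P₁(V₁/V₂) = 2.25×12.5 = 28.12 bar.
Adiabatic: P₂ = P₁(V₁/V₂)^γ = 2.25×12.5^(5/3) = 151.5 bar.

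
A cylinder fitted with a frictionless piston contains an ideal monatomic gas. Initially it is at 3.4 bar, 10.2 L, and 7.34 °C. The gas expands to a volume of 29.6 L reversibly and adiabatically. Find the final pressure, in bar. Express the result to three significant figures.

Adiabatic: P₁V₁^γ = P₂V₂^γ ⇒ P₂ = P₁ (V₁/V₂)^γ.
γ = 5/3 for a monatomic ideal gas.
P₂ = 3.4 × (10.2/29.6)^(5/3) = 0.5759 bar.

P₂ ≈ 0.576 bar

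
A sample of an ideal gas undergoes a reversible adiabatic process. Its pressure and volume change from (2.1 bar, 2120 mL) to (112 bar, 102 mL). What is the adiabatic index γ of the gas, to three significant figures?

γ ≈ 1.31

PV^γ = const ⇒ γ = ln(P₂/P₁) / ln(V₁/V₂).
γ = ln(112/2.1) / ln(2120/102) = 1.311.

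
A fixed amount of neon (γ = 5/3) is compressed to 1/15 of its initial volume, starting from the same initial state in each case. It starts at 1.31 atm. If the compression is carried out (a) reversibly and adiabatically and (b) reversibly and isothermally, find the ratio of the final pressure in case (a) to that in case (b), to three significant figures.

Isothermal: P_b = P₁(V₁/V₂) = 1.31×15.
Adiabatic: P_a = P₁(V₁/V₂)^γ = 1.31×15^(5/3).
P_a/P_b = (V₁/V₂)^(γ−1) = 15^(2/3) = 6.082.

P_adiabatic / P_isothermal ≈ 6.08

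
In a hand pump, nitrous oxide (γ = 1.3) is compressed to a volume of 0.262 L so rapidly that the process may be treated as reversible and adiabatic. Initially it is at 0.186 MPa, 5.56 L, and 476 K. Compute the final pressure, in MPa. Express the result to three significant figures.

Adiabatic: P₁V₁^γ = P₂V₂^γ ⇒ P₂ = P₁ (V₁/V₂)^γ.
P₂ = 0.186 × (5.56/0.262)^(1.3) = 9.87 MPa.

P₂ ≈ 9.87 MPa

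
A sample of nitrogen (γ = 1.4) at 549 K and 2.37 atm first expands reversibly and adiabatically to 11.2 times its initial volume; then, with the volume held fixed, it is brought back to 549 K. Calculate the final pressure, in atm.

P₃ ≈ 0.212 atm

Adiabatic step (PV^γ = const): P₂ = 2.37×(1/11.2)^(1.4) = 0.08051 atm; T₂ = 549×(1/11.2)^(0.4) = 208.9 K.
Isochoric: P₃ = P₂(T₃/T₂) = 0.08051 × (549/208.9) = 0.2116 atm.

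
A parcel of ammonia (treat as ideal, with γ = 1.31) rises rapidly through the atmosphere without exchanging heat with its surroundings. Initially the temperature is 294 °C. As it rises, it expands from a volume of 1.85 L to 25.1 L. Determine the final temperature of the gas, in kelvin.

T₂ ≈ 253 K

For a reversible adiabat TV^(γ−1) is constant, so T₂ = T₁ (V₁/V₂)^(γ−1).
T₁ = 294 °C = 567.1 K.
T₂ = 567.1 × (1.85/25.1)^(0.31) = 252.7 K.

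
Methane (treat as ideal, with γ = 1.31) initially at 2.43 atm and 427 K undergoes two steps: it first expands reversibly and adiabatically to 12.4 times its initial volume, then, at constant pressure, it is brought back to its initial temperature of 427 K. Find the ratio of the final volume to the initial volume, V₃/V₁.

V₃/V₁ ≈ 27.1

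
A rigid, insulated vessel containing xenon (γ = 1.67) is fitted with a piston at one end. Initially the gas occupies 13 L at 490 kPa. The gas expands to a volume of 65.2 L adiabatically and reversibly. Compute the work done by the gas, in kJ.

P₂ = P₁(V₁/V₂)^γ = 490×(13/65.2)^(1.67) = 33.17 kPa.
For a reversible adiabat, W_by_gas = (P₁V₁ − P₂V₂)/(γ−1).
W_by = (490000×0.013 − 33170×0.0652) / (0.67) = 6280 J.

W ≈ 6.28 kJ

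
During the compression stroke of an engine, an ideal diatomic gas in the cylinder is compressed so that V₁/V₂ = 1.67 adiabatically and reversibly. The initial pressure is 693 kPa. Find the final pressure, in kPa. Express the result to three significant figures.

P₂ ≈ 1420 kPa

Since PV^γ is constant along a reversible adiabat, P₂ = P₁ (V₁/V₂)^γ.
For a diatomic ideal gas γ = 7/5.
P₂ = 693 × 1.67^(7/5) = 1421 kPa.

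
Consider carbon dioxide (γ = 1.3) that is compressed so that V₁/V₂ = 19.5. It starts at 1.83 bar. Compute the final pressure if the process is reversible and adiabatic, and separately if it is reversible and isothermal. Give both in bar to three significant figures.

adiabatic: 87.0 bar; isothermal: 35.7 bar

Isothermal: P₂ = P₁(V₁/V₂) = 1.83×19.5 = 35.69 bar.
Adiabatic: P₂ = P₁(V₁/V₂)^γ = 1.83×19.5^(1.3) = 87 bar.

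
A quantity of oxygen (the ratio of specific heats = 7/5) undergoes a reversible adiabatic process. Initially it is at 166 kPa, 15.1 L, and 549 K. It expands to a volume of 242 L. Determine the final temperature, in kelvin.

T₂ ≈ 181 K

Adiabatic: T₁V₁^(γ−1) = T₂V₂^(γ−1) ⇒ T₂ = T₁ (V₁/V₂)^(γ−1).
T₂ = 549 × (15.1/242)^(2/5) = 181 K.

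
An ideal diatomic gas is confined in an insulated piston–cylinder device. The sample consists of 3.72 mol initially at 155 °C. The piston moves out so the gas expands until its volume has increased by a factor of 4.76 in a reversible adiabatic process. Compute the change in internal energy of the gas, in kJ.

For a reversible adiabat TV^(γ−1) is constant, so T₂ = T₁ (V₁/V₂)^(γ−1).
γ = 7/5 for a diatomic ideal gas, so γ−1 = 2/5.
T₁ = 155 °C = 428.1 K.
T₂ = 428.1 × (1/4.76)^(2/5) = 229.4 K.
Q = 0, so ΔU = W_on_gas = nCᵥΔT with Cᵥ = R/(γ−1) = 20.79 J/(mol·K).
ΔU = 3.72 × 20.79 × (229.4 − 428.1) = -15370 J.

ΔU ≈ -15.4 kJ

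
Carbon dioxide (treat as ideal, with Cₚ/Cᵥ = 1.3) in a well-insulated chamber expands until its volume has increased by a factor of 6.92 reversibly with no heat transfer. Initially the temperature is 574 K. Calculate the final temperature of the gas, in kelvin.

T₂ ≈ 321 K

For a reversible adiabat TV^(γ−1) is constant, so T₂ = T₁ (V₁/V₂)^(γ−1).
T₂ = 574 × (1/6.92)^(0.3) = 321.3 K.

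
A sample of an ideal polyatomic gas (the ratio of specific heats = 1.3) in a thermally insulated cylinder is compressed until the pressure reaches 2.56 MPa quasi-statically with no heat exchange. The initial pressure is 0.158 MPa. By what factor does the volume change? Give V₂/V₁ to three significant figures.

V₂/V₁ ≈ 0.117

From PV^γ = const, V₂/V₁ = (P₁/P₂)^(1/γ).
V₂/V₁ = (0.158/2.56)^(0.769) = 0.1174.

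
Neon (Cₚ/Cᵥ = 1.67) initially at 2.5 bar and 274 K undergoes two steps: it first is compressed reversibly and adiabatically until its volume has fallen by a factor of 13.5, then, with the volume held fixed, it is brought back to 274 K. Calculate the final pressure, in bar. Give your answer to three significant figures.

Adiabatic step (PV^γ = const): P₂ = 2.5×13.5^(1.67) = 193 bar; T₂ = 274×13.5^(0.67) = 1567 K.
Isochoric: P₃ = P₂(T₃/T₂) = 193 × (274/1567) = 33.75 bar.

P₃ ≈ 33.8 bar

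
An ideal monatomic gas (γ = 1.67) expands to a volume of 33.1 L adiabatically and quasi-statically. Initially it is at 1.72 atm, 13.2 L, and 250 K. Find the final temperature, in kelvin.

Adiabatic: T₁V₁^(γ−1) = T₂V₂^(γ−1) ⇒ T₂ = T₁ (V₁/V₂)^(γ−1).
T₂ = 250 × (13.2/33.1)^(0.67) = 135 K.

T₂ ≈ 135 K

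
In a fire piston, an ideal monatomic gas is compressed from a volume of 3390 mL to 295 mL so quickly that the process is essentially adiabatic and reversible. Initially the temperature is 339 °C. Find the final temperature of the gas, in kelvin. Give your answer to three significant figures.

Adiabatic: T₁V₁^(γ−1) = T₂V₂^(γ−1) ⇒ T₂ = T₁ (V₁/V₂)^(γ−1).
For a monatomic ideal gas γ = 5/3, so γ−1 = 2/3.
T₁ = 339 °C = 612.1 K.
T₂ = 612.1 × (3390/295)^(2/3) = 3117 K.

T₂ ≈ 3120 K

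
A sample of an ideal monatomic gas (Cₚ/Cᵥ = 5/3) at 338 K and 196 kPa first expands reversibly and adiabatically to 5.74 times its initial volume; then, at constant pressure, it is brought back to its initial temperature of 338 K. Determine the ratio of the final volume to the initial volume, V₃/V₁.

V₃/V₁ ≈ 18.4

Adiabatic step: V₂/V₁ = 5.74; T₂ = T₁·(1/5.74)^(2/3) = 105.4 K.
Isobaric step: V₃/V₂ = T₃/T₂ = 338/105.4.
V₃/V₁ = (V₂/V₁)(V₃/V₂) = 5.74 × (338/105.4) = 18.4.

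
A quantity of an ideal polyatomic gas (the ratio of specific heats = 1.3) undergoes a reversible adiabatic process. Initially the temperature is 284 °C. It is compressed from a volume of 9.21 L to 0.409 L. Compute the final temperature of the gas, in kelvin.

Adiabatic: T₁V₁^(γ−1) = T₂V₂^(γ−1) ⇒ T₂ = T₁ (V₁/V₂)^(γ−1).
T₁ = 284 °C = 557.1 K.
T₂ = 557.1 × (9.21/0.409)^(0.3) = 1418 K.

T₂ ≈ 1420 K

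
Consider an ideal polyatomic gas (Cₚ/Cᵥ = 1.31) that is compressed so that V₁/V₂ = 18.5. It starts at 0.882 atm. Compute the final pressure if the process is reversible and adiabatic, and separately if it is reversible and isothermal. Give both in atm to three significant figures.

Isothermal: P₂ = P₁(V₁/V₂) = 0.882×18.5 = 16.32 atm.
Adiabatic: P₂ = P₁(V₁/V₂)^γ = 0.882×18.5^(1.31) = 40.31 atm.

adiabatic: 40.3 atm; isothermal: 16.3 atm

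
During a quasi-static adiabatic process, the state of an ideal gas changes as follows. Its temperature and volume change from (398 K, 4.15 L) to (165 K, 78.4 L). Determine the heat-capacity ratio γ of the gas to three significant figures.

TV^(γ−1) = const ⇒ γ − 1 = ln(T₂/T₁) / ln(V₁/V₂).
γ = 1 + ln(165/398) / ln(4.15/78.4) = 1.3.

γ ≈ 1.30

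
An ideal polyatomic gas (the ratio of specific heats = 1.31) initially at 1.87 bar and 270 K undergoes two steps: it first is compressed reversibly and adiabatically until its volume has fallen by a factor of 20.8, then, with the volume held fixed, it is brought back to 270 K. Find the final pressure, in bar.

P₃ ≈ 38.9 bar

Adiabatic step (PV^γ = const): P₂ = 1.87×20.8^(1.31) = 99.66 bar; T₂ = 270×20.8^(0.31) = 691.8 K.
Isochoric: P₃ = P₂(T₃/T₂) = 99.66 × (270/691.8) = 38.9 bar.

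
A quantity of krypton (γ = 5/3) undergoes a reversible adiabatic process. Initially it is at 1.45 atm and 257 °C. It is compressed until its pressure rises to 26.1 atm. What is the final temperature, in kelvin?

T₂ ≈ 1680 K

Along an adiabat T P^((1−γ)/γ) is constant, so T₂ = T₁ (P₂/P₁)^((γ−1)/γ).
T₁ = 257 °C = 530.1 K.
T₂ = 530.1 × (26.1/1.45)^(2/5) = 1685 K.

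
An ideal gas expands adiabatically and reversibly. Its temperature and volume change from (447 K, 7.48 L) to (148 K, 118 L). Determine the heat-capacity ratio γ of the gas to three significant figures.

TV^(γ−1) = const ⇒ γ − 1 = ln(T₂/T₁) / ln(V₁/V₂).
γ = 1 + ln(148/447) / ln(7.48/118) = 1.401.

γ ≈ 1.40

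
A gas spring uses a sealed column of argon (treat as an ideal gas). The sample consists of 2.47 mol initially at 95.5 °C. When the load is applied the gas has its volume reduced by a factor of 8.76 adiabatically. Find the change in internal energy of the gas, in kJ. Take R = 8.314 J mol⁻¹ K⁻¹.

Adiabatic: T₁V₁^(γ−1) = T₂V₂^(γ−1) ⇒ T₂ = T₁ (V₁/V₂)^(γ−1).
γ = 5/3 for a monatomic ideal gas, so γ−1 = 2/3.
T₁ = 95.5 °C = 368.6 K.
T₂ = 368.6 × 8.76^(2/3) = 1567 K.
Q = 0, so ΔU = W_on_gas = nCᵥΔT with Cᵥ = R/(γ−1) = 12.47 J/(mol·K).
ΔU = 2.47 × 12.47 × (1567 − 368.6) = 36900 J.

ΔU ≈ 36.9 kJ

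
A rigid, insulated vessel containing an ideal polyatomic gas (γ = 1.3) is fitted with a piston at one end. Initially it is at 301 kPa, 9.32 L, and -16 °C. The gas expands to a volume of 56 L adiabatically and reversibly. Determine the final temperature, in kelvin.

T₂ ≈ 150 K

Adiabatic: T₁V₁^(γ−1) = T₂V₂^(γ−1) ⇒ T₂ = T₁ (V₁/V₂)^(γ−1).
T₁ = -16 °C = 257.1 K.
T₂ = 257.1 × (9.32/56)^(0.3) = 150.2 K.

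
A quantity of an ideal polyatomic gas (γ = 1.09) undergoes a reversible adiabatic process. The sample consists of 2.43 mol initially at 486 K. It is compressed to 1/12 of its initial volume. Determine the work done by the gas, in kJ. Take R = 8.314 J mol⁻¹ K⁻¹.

Adiabatic: T₁V₁^(γ−1) = T₂V₂^(γ−1) ⇒ T₂ = T₁ (V₁/V₂)^(γ−1).
T₂ = 486 × 12^(0.09) = 607.8 K.
Q = 0, so ΔU = W_on_gas = nCᵥΔT with Cᵥ = R/(γ−1) = 92.38 J/(mol·K).
ΔU = 2.43 × 92.38 × (607.8 − 486) = 27340 J.
Work done by the gas = −ΔU = -27340 J.

W ≈ -27.3 kJ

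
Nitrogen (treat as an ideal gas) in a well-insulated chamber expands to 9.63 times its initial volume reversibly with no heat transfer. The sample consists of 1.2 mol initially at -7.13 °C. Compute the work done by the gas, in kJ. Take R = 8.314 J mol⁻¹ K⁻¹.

Adiabatic: T₁V₁^(γ−1) = T₂V₂^(γ−1) ⇒ T₂ = T₁ (V₁/V₂)^(γ−1).
γ = 7/5 for a diatomic ideal gas, so γ−1 = 2/5.
T₁ = -7.13 °C = 266 K.
T₂ = 266 × (1/9.63)^(2/5) = 107.5 K.
Q = 0, so ΔU = W_on_gas = nCᵥΔT with Cᵥ = R/(γ−1) = 20.79 J/(mol·K).
ΔU = 1.2 × 20.79 × (107.5 − 266) = -3953 J.
Work done by the gas = −ΔU = 3953 J.

W ≈ 3.95 kJ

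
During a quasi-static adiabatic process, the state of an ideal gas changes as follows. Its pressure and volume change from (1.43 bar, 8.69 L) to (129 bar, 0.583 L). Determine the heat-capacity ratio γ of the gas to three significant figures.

γ ≈ 1.67

PV^γ = const ⇒ γ = ln(P₂/P₁) / ln(V₁/V₂).
γ = ln(129/1.43) / ln(8.69/0.583) = 1.666.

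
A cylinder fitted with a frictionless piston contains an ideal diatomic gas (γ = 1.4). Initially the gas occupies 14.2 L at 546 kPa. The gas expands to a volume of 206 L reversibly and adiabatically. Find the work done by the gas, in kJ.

P₂ = P₁(V₁/V₂)^γ = 546×(14.2/206)^(1.4) = 12.91 kPa.
For a reversible adiabat, W_by_gas = (P₁V₁ − P₂V₂)/(γ−1).
W_by = (546000×0.0142 − 12910×0.206) / (0.4) = 12730 J.

W ≈ 12.7 kJ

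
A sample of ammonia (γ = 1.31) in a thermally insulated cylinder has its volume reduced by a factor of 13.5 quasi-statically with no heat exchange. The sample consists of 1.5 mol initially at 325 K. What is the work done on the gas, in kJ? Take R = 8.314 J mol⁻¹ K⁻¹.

W ≈ 16.2 kJ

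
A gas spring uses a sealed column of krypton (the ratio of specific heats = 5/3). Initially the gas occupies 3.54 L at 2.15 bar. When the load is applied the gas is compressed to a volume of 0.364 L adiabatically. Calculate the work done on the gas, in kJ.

P₂ = P₁(V₁/V₂)^γ = 2.15×(3.54/0.364)^(5/3) = 95.27 bar.
For a reversible adiabat, W_by_gas = (P₁V₁ − P₂V₂)/(γ−1).
W_by = (215000×0.00354 − 9.527×10^6×0.000364) / (2/3) = -4060 J.
W_on_gas = −W_by = 4060 J.

W ≈ 4.06 kJ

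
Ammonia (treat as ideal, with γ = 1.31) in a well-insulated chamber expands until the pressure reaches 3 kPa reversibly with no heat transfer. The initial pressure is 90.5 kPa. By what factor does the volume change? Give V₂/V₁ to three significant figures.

From PV^γ = const, V₂/V₁ = (P₁/P₂)^(1/γ).
V₂/V₁ = (90.5/3)^(0.763) = 13.47.

V₂/V₁ ≈ 13.5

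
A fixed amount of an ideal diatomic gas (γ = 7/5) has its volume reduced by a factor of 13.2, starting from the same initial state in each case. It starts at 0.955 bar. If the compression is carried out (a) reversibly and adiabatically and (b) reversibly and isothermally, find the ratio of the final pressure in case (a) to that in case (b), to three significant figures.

Isothermal: P_b = P₁(V₁/V₂) = 0.955×13.2.
Adiabatic: P_a = P₁(V₁/V₂)^γ = 0.955×13.2^(7/5).
P_a/P_b = (V₁/V₂)^(γ−1) = 13.2^(2/5) = 2.807.

P_adiabatic / P_isothermal ≈ 2.81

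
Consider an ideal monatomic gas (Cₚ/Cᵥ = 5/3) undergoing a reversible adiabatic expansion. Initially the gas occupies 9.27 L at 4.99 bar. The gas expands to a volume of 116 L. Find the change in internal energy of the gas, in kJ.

P₂ = P₁(V₁/V₂)^γ = 4.99×(9.27/116)^(5/3) = 0.07398 bar.
For a reversible adiabat, W_by_gas = (P₁V₁ − P₂V₂)/(γ−1).
W_by = (499000×0.00927 − 7398×0.116) / (2/3) = 5651 J.
Q = 0 ⇒ ΔU = −W_by = -5651 J.

ΔU ≈ -5.65 kJ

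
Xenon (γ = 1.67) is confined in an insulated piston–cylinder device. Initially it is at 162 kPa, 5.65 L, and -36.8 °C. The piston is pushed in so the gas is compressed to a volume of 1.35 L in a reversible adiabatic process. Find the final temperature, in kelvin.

For a reversible adiabat TV^(γ−1) is constant, so T₂ = T₁ (V₁/V₂)^(γ−1).
T₁ = -36.8 °C = 236.3 K.
T₂ = 236.3 × (5.65/1.35)^(0.67) = 616.7 K.

T₂ ≈ 617 K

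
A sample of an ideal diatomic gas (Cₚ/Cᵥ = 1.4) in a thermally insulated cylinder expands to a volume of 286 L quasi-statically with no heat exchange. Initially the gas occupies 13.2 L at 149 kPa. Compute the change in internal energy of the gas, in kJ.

ΔU ≈ -3.48 kJ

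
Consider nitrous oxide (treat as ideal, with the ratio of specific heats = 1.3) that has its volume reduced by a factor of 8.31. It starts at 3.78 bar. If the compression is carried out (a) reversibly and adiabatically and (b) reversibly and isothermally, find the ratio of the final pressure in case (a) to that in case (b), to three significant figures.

P_adiabatic / P_isothermal ≈ 1.89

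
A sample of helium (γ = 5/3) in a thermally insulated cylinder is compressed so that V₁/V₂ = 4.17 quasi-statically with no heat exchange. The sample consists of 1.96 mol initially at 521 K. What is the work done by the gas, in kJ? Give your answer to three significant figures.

W ≈ -20.3 kJ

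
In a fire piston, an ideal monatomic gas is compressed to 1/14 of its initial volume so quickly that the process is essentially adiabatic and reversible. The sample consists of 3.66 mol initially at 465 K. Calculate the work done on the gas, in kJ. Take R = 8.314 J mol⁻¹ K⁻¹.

W ≈ 102 kJ

Adiabatic: T₁V₁^(γ−1) = T₂V₂^(γ−1) ⇒ T₂ = T₁ (V₁/V₂)^(γ−1).
γ = 5/3 for a monatomic ideal gas, so γ−1 = 2/3.
T₂ = 465 × 14^(2/3) = 2701 K.
Q = 0, so ΔU = W_on_gas = nCᵥΔT with Cᵥ = R/(γ−1) = 12.47 J/(mol·K).
ΔU = 3.66 × 12.47 × (2701 − 465) = 102100 J.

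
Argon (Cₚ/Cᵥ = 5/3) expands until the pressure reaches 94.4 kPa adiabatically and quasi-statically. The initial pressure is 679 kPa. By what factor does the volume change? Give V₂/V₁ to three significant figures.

From PV^γ = const, V₂/V₁ = (P₁/P₂)^(1/γ).
V₂/V₁ = (679/94.4)^(3/5) = 3.267.

V₂/V₁ ≈ 3.27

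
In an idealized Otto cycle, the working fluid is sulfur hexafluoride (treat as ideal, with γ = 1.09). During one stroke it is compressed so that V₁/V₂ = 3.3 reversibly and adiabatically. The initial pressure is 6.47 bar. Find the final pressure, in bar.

P₂ ≈ 23.8 bar

Adiabatic: P₁V₁^γ = P₂V₂^γ ⇒ P₂ = P₁ (V₁/V₂)^γ.
P₂ = 6.47 × 3.3^(1.09) = 23.77 bar.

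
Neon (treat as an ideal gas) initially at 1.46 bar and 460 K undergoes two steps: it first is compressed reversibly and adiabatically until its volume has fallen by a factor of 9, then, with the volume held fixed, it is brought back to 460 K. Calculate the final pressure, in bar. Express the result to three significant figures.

P₃ ≈ 13.1 bar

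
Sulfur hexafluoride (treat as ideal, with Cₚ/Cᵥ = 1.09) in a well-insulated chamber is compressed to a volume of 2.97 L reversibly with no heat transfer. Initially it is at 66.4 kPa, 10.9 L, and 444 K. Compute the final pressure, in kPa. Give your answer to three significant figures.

P₂ ≈ 274 kPa

Since PV^γ is constant along a reversible adiabat, P₂ = P₁ (V₁/V₂)^γ.
P₂ = 66.4 × (10.9/2.97)^(1.09) = 273.9 kPa.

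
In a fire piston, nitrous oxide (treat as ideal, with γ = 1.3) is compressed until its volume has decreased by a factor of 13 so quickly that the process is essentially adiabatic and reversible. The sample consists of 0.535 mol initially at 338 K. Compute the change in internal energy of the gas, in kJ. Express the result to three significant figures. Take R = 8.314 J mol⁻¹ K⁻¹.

ΔU ≈ 5.81 kJ

Adiabatic: T₁V₁^(γ−1) = T₂V₂^(γ−1) ⇒ T₂ = T₁ (V₁/V₂)^(γ−1).
T₂ = 338 × 13^(0.3) = 729.6 K.
Q = 0, so ΔU = W_on_gas = nCᵥΔT with Cᵥ = R/(γ−1) = 27.71 J/(mol·K).
ΔU = 0.535 × 27.71 × (729.6 − 338) = 5806 J.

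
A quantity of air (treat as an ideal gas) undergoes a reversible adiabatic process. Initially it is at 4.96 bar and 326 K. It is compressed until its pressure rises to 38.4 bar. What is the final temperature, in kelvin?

T₂ ≈ 585 K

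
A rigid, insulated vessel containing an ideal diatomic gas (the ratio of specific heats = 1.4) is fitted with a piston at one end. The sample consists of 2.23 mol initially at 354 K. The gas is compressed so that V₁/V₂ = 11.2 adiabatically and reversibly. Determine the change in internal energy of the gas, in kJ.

ΔU ≈ 26.7 kJ

Adiabatic: T₁V₁^(γ−1) = T₂V₂^(γ−1) ⇒ T₂ = T₁ (V₁/V₂)^(γ−1).
T₂ = 354 × 11.2^(0.4) = 930.4 K.
Q = 0, so ΔU = W_on_gas = nCᵥΔT with Cᵥ = R/(γ−1) = 20.79 J/(mol·K).
ΔU = 2.23 × 20.79 × (930.4 − 354) = 26720 J.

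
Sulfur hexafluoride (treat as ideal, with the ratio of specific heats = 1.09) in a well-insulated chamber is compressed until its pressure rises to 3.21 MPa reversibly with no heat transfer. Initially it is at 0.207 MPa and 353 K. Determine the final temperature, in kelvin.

Adiabatic: T₂/T₁ = (P₂/P₁)^((γ−1)/γ).
T₂ = 353 × (3.21/0.207)^(0.0826) = 442.7 K.

T₂ ≈ 443 K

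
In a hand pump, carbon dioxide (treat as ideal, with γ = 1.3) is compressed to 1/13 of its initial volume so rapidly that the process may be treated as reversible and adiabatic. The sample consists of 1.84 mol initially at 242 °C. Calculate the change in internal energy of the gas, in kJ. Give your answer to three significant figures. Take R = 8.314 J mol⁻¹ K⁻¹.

ΔU ≈ 30.4 kJ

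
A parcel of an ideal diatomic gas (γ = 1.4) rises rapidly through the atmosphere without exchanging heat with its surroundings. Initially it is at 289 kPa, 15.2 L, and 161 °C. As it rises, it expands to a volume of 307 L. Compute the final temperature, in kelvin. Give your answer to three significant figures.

T₂ ≈ 130 K

For a reversible adiabat TV^(γ−1) is constant, so T₂ = T₁ (V₁/V₂)^(γ−1).
T₁ = 161 °C = 434.1 K.
T₂ = 434.1 × (15.2/307)^(0.4) = 130.5 K.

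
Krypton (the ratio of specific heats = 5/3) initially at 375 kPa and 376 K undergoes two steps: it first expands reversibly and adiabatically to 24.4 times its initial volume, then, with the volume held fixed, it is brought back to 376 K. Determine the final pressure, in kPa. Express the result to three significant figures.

Adiabatic step (PV^γ = const): P₂ = 375×(1/24.4)^(5/3) = 1.827 kPa; T₂ = 376×(1/24.4)^(2/3) = 44.7 K.
Isochoric: P₃ = P₂(T₃/T₂) = 1.827 × (376/44.7) = 15.37 kPa.

P₃ ≈ 15.4 kPa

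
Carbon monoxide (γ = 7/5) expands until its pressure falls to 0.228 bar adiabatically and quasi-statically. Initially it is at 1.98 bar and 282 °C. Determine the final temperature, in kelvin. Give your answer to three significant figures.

Adiabatic: T₂/T₁ = (P₂/P₁)^((γ−1)/γ).
T₁ = 282 °C = 555.1 K.
T₂ = 555.1 × (0.228/1.98)^(2/7) = 299.4 K.

T₂ ≈ 299 K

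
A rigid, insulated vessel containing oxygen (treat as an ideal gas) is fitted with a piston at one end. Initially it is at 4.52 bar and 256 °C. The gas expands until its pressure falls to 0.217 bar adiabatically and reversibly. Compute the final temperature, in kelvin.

Along an adiabat T P^((1−γ)/γ) is constant, so T₂ = T₁ (P₂/P₁)^((γ−1)/γ).
For a diatomic ideal gas γ = 7/5, so (γ−1)/γ = 2/7.
T₁ = 256 °C = 529.1 K.
T₂ = 529.1 × (0.217/4.52)^(2/7) = 222.2 K.

T₂ ≈ 222 K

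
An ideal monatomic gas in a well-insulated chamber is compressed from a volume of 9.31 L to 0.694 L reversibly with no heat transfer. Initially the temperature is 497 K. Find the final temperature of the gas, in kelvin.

Adiabatic: T₁V₁^(γ−1) = T₂V₂^(γ−1) ⇒ T₂ = T₁ (V₁/V₂)^(γ−1).
For a monatomic ideal gas γ = 5/3, so γ−1 = 2/3.
T₂ = 497 × (9.31/0.694)^(2/3) = 2806 K.

T₂ ≈ 2810 K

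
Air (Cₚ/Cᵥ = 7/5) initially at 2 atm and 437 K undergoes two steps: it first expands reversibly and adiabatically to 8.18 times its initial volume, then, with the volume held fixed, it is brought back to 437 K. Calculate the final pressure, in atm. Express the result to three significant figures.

P₃ ≈ 0.244 atm

Adiabatic step (PV^γ = const): P₂ = 2×(1/8.18)^(7/5) = 0.1055 atm; T₂ = 437×(1/8.18)^(2/5) = 188.5 K.
Isochoric: P₃ = P₂(T₃/T₂) = 0.1055 × (437/188.5) = 0.2445 atm.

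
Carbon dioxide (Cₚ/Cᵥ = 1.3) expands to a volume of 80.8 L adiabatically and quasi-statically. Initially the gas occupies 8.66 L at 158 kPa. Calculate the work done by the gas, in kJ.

W ≈ 2.23 kJ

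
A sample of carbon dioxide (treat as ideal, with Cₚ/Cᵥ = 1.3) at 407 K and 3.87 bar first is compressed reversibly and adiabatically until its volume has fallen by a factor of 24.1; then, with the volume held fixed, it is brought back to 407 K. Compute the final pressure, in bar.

P₃ ≈ 93.3 bar

Adiabatic step (PV^γ = const): P₂ = 3.87×24.1^(1.3) = 242.3 bar; T₂ = 407×24.1^(0.3) = 1057 K.
Isochoric: P₃ = P₂(T₃/T₂) = 242.3 × (407/1057) = 93.27 bar.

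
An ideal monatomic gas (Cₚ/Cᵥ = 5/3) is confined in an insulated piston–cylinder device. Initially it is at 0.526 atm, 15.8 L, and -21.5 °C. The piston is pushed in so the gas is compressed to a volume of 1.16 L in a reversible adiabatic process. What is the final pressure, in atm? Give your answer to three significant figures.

Adiabatic: P₁V₁^γ = P₂V₂^γ ⇒ P₂ = P₁ (V₁/V₂)^γ.
P₂ = 0.526 × (15.8/1.16)^(5/3) = 40.86 atm.

P₂ ≈ 40.9 atm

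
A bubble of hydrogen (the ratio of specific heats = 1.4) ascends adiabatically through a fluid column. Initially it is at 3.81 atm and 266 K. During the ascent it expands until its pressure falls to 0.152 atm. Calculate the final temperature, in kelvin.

T₂ ≈ 106 K

Along an adiabat T P^((1−γ)/γ) is constant, so T₂ = T₁ (P₂/P₁)^((γ−1)/γ).
T₂ = 266 × (0.152/3.81)^(0.286) = 106 K.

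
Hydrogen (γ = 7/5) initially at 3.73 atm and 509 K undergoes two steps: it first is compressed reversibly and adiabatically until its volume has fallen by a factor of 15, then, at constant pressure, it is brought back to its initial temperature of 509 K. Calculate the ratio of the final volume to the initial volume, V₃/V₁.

Adiabatic step: V₂/V₁ = 0.06667; T₂ = T₁·15^(2/5) = 1504 K.
Isobaric step: V₃/V₂ = T₃/T₂ = 509/1504.
V₃/V₁ = (V₂/V₁)(V₃/V₂) = 0.06667 × (509/1504) = 0.02257.

V₃/V₁ ≈ 0.0226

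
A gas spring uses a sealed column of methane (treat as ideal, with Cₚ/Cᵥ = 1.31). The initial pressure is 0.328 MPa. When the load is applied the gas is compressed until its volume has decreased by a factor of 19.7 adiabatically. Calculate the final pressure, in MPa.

Adiabatic: P₁V₁^γ = P₂V₂^γ ⇒ P₂ = P₁ (V₁/V₂)^γ.
P₂ = 0.328 × 19.7^(1.31) = 16.28 MPa.

P₂ ≈ 16.3 MPa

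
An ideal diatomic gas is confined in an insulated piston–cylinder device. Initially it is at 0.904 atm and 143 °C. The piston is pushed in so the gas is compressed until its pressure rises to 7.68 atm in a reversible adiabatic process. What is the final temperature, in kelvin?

T₂ ≈ 767 K

Adiabatic: T₂/T₁ = (P₂/P₁)^((γ−1)/γ).
For a diatomic ideal gas γ = 7/5, so (γ−1)/γ = 2/7.
T₁ = 143 °C = 416.1 K.
T₂ = 416.1 × (7.68/0.904)^(2/7) = 766.9 K.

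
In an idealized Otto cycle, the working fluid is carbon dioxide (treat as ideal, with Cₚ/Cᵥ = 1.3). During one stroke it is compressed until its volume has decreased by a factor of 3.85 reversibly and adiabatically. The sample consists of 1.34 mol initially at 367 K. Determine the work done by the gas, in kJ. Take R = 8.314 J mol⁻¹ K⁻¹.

W ≈ -6.79 kJ

For a reversible adiabat TV^(γ−1) is constant, so T₂ = T₁ (V₁/V₂)^(γ−1).
T₂ = 367 × 3.85^(0.3) = 549.9 K.
Q = 0, so ΔU = W_on_gas = nCᵥΔT with Cᵥ = R/(γ−1) = 27.71 J/(mol·K).
ΔU = 1.34 × 27.71 × (549.9 − 367) = 6793 J.
Work done by the gas = −ΔU = -6793 J.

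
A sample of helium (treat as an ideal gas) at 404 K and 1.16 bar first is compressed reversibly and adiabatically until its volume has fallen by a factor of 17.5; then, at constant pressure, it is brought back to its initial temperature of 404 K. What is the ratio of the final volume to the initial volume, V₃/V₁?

V₃/V₁ ≈ 0.00848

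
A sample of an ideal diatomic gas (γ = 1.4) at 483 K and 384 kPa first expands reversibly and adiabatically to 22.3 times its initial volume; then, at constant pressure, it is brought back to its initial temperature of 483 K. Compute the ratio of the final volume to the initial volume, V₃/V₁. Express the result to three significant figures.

Adiabatic step: V₂/V₁ = 22.3; T₂ = T₁·(1/22.3)^(0.4) = 139.5 K.
Isobaric step: V₃/V₂ = T₃/T₂ = 483/139.5.
V₃/V₁ = (V₂/V₁)(V₃/V₂) = 22.3 × (483/139.5) = 77.2.

V₃/V₁ ≈ 77.2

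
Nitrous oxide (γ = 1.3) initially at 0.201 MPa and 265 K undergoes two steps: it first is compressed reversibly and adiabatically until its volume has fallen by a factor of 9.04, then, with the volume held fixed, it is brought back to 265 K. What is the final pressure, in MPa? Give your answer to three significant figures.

P₃ ≈ 1.82 MPa

Adiabatic step (PV^γ = const): P₂ = 0.201×9.04^(1.3) = 3.517 MPa; T₂ = 265×9.04^(0.3) = 513 K.
Isochoric: P₃ = P₂(T₃/T₂) = 3.517 × (265/513) = 1.817 MPa.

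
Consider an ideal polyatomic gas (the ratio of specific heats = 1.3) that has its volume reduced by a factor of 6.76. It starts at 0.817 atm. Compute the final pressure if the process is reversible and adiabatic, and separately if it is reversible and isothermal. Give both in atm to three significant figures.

Isothermal: P₂ = P₁(V₁/V₂) = 0.817×6.76 = 5.523 atm.
Adiabatic: P₂ = P₁(V₁/V₂)^γ = 0.817×6.76^(1.3) = 9.798 atm.

adiabatic: 9.80 atm; isothermal: 5.52 atm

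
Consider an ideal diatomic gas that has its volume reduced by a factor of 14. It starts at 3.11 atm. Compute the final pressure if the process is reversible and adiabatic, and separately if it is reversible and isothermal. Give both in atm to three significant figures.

For a diatomic ideal gas γ = 7/5.
Isothermal: P₂ = P₁(V₁/V₂) = 3.11×14 = 43.54 atm.
Adiabatic: P₂ = P₁(V₁/V₂)^γ = 3.11×14^(7/5) = 125.1 atm.

adiabatic: 125 atm; isothermal: 43.5 atm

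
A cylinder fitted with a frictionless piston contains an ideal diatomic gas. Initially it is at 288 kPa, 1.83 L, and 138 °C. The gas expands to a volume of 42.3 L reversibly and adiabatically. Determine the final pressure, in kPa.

Since PV^γ is constant along a reversible adiabat, P₂ = P₁ (V₁/V₂)^γ.
γ = 7/5 for a diatomic ideal gas.
P₂ = 288 × (1.83/42.3)^(7/5) = 3.548 kPa.

P₂ ≈ 3.55 kPa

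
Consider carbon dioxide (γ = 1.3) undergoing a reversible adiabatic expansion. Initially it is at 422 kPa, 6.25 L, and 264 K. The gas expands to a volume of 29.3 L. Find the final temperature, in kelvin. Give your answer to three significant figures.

T₂ ≈ 166 K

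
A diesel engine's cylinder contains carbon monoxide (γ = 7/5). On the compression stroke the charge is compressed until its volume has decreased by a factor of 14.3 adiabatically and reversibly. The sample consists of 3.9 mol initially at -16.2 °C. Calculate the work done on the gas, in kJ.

W ≈ 39.5 kJ

Adiabatic: T₁V₁^(γ−1) = T₂V₂^(γ−1) ⇒ T₂ = T₁ (V₁/V₂)^(γ−1).
T₁ = -16.2 °C = 256.9 K.
T₂ = 256.9 × 14.3^(2/5) = 744.7 K.
Q = 0, so ΔU = W_on_gas = nCᵥΔT with Cᵥ = R/(γ−1) = 20.79 J/(mol·K).
ΔU = 3.9 × 20.79 × (744.7 − 256.9) = 39540 J.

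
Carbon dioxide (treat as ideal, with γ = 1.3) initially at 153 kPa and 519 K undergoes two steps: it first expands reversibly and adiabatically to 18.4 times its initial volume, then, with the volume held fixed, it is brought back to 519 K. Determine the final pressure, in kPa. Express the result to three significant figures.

P₃ ≈ 8.32 kPa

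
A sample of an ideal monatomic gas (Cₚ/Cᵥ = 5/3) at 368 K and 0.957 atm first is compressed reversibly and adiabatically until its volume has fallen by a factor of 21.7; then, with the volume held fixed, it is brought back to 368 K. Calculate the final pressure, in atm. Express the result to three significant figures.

P₃ ≈ 20.8 atm

Adiabatic step (PV^γ = const): P₂ = 0.957×21.7^(5/3) = 161.6 atm; T₂ = 368×21.7^(2/3) = 2863 K.
Isochoric: P₃ = P₂(T₃/T₂) = 161.6 × (368/2863) = 20.77 atm.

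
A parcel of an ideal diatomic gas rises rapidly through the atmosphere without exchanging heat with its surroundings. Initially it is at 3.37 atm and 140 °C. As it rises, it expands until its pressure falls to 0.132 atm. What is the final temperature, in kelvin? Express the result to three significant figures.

T₂ ≈ 164 K

Adiabatic: T₂/T₁ = (P₂/P₁)^((γ−1)/γ).
For a diatomic ideal gas γ = 7/5, so (γ−1)/γ = 2/7.
T₁ = 140 °C = 413.1 K.
T₂ = 413.1 × (0.132/3.37)^(2/7) = 163.7 K.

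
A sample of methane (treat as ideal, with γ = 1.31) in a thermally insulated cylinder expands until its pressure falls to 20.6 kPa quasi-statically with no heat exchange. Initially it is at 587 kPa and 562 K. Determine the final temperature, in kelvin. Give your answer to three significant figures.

T₂ ≈ 254 K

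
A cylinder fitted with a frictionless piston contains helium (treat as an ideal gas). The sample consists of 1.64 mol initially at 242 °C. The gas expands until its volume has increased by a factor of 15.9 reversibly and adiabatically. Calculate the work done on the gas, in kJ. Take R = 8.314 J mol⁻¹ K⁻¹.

W ≈ -8.87 kJ

For a reversible adiabat TV^(γ−1) is constant, so T₂ = T₁ (V₁/V₂)^(γ−1).
γ = 5/3 for a monatomic ideal gas, so γ−1 = 2/3.
T₁ = 242 °C = 515.1 K.
T₂ = 515.1 × (1/15.9)^(2/3) = 81.47 K.
Q = 0, so ΔU = W_on_gas = nCᵥΔT with Cᵥ = R/(γ−1) = 12.47 J/(mol·K).
ΔU = 1.64 × 12.47 × (81.47 − 515.1) = -8870 J.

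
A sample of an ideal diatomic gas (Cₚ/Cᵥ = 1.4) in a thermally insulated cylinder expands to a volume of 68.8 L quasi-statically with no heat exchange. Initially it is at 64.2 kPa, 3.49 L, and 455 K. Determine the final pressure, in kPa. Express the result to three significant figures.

P₂ ≈ 0.988 kPa

Adiabatic: P₁V₁^γ = P₂V₂^γ ⇒ P₂ = P₁ (V₁/V₂)^γ.
P₂ = 64.2 × (3.49/68.8)^(1.4) = 0.9882 kPa.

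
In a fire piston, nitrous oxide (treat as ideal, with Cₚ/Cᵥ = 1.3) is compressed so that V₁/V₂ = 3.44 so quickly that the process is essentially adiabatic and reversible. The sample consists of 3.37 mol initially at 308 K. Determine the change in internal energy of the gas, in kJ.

ΔU ≈ 12.9 kJ

Adiabatic: T₁V₁^(γ−1) = T₂V₂^(γ−1) ⇒ T₂ = T₁ (V₁/V₂)^(γ−1).
T₂ = 308 × 3.44^(0.3) = 446.2 K.
Q = 0, so ΔU = W_on_gas = nCᵥΔT with Cᵥ = R/(γ−1) = 27.71 J/(mol·K).
ΔU = 3.37 × 27.71 × (446.2 − 308) = 12910 J.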